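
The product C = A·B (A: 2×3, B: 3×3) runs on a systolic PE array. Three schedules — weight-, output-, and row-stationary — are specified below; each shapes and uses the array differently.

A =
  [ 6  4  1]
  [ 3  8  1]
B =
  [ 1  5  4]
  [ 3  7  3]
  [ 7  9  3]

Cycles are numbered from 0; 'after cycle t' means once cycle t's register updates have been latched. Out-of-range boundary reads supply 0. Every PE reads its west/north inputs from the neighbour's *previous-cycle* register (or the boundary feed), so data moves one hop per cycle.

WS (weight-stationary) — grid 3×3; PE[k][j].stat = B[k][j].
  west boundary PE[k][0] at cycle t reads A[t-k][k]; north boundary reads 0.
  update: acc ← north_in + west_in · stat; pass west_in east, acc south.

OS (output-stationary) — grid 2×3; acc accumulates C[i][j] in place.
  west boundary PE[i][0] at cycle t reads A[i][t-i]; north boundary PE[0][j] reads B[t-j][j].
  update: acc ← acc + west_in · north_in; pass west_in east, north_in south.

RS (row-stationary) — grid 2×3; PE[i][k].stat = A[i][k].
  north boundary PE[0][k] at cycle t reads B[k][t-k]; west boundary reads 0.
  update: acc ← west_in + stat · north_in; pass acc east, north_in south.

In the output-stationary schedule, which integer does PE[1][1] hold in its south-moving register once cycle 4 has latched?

register = 9

OS (2×3). Following PE[1][1] plus its west/north inputs:
  cycle 0: PE[0][1] → acc 0, east 0, south 0
  cycle 0: PE[1][0] → acc 0, east 0, south 0
  cycle 0: PE[1][1] → acc 0, east 0, south 0
  cycle 1: PE[0][1] → acc 30, east 6, south 5
  cycle 1: PE[1][0] → acc 3, east 3, south 1
  cycle 1: PE[1][1] → acc 0, east 0, south 0
  cycle 2: PE[0][1] → acc 58, east 4, south 7
  cycle 2: PE[1][0] → acc 27, east 8, south 3
  cycle 2: PE[1][1] → acc 15, east 3, south 5
  cycle 3: PE[0][1] → acc 67, east 1, south 9
  cycle 3: PE[1][0] → acc 34, east 1, south 7
  cycle 3: PE[1][1] → acc 71, east 8, south 7
  cycle 4: PE[0][1] → acc 67, east 0, south 0
  cycle 4: PE[1][0] → acc 34, east 0, south 0
  cycle 4: PE[1][1] → acc 80, east 1, south 9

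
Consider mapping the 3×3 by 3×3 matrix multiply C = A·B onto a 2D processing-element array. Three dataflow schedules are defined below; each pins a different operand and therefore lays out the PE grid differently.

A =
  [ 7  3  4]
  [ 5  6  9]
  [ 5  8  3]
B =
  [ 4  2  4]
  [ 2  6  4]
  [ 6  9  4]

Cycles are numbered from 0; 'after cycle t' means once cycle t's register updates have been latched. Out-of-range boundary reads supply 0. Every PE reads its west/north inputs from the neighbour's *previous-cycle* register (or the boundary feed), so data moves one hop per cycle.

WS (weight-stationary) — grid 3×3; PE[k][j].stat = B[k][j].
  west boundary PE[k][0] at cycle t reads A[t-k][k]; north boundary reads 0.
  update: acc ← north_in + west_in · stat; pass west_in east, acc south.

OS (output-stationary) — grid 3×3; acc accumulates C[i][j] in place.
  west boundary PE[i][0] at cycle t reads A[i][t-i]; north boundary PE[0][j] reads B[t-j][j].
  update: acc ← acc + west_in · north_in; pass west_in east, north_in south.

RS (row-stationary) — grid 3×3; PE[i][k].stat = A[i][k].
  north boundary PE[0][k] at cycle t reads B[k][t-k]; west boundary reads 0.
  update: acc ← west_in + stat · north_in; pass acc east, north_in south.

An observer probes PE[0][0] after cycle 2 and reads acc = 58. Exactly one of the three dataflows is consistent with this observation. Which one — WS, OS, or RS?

WS (3×3 grid), PE[0][0]:
  0: (0,0).acc=28  regs=<7,28>
  1: (0,0).acc=20  regs=<5,20>
  2: (0,0).acc=20  regs=<5,20>
OS (3×3 grid), PE[0][0]:
  0: (0,0).acc=28  regs=<7,4>
  1: (0,0).acc=34  regs=<3,2>
  2: (0,0).acc=58  regs=<4,6>
RS (3×3 grid), PE[0][0]:
  0: (0,0).acc=28  regs=<28,4>
  1: (0,0).acc=14  regs=<14,2>
  2: (0,0).acc=28  regs=<28,4>

dataflow = OS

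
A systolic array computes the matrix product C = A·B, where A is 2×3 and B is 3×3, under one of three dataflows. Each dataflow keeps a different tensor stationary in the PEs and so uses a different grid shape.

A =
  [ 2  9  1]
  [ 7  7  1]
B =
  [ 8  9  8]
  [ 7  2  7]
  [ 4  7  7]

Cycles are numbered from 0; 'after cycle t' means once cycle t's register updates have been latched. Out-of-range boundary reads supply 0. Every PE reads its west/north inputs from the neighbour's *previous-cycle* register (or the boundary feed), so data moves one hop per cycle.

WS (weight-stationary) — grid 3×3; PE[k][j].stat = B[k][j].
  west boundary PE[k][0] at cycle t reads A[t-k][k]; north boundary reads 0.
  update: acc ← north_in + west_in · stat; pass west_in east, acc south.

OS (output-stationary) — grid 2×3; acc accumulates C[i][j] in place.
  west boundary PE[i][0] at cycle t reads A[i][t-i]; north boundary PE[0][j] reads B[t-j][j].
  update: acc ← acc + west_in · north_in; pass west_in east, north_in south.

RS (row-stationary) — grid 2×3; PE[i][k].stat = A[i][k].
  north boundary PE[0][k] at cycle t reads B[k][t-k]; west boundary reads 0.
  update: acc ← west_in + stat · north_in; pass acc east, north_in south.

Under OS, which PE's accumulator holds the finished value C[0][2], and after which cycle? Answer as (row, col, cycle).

(row, col, cycle) = (0, 2, 4)

Under OS, C[0][2] lands at PE[0][2]:
  t=0 PE[0][2]: acc=0 h=0 v=0
  t=1 PE[0][2]: acc=0 h=0 v=0
  t=2 PE[0][2]: acc=16 h=2 v=8
  t=3 PE[0][2]: acc=79 h=9 v=7
  t=4 PE[0][2]: acc=86 h=1 v=7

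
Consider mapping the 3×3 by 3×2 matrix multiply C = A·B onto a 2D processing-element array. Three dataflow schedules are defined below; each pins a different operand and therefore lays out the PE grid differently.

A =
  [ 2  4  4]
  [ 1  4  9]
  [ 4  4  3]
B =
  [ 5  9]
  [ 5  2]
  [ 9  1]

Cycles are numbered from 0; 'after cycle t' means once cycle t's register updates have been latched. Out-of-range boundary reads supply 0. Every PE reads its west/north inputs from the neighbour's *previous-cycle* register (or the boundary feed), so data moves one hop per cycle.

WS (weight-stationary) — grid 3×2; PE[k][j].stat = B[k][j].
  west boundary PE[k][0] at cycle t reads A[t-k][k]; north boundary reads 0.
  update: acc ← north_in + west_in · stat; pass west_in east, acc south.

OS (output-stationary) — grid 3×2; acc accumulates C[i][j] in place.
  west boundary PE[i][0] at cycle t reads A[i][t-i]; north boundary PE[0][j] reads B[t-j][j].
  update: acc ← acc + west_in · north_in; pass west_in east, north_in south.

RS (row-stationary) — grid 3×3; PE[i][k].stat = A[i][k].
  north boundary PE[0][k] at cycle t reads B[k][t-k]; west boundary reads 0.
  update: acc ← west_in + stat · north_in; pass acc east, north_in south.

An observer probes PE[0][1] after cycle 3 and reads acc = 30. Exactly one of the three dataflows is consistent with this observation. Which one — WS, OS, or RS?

— WS: 3×2; PE[0][1] trace:
  c0 r0c1: 0 / 0 / 0
  c1 r0c1: 18 / 2 / 18
  c2 r0c1: 9 / 1 / 9
  c3 r0c1: 36 / 4 / 36
— OS: 3×2; PE[0][1] trace:
  c0 r0c1: 0 / 0 / 0
  c1 r0c1: 18 / 2 / 9
  c2 r0c1: 26 / 4 / 2
  c3 r0c1: 30 / 4 / 1
— RS: 3×3; PE[0][1] trace:
  c0 r0c1: 0 / 0 / 0
  c1 r0c1: 30 / 30 / 5
  c2 r0c1: 26 / 26 / 2
  c3 r0c1: 0 / 0 / 0

dataflow = OS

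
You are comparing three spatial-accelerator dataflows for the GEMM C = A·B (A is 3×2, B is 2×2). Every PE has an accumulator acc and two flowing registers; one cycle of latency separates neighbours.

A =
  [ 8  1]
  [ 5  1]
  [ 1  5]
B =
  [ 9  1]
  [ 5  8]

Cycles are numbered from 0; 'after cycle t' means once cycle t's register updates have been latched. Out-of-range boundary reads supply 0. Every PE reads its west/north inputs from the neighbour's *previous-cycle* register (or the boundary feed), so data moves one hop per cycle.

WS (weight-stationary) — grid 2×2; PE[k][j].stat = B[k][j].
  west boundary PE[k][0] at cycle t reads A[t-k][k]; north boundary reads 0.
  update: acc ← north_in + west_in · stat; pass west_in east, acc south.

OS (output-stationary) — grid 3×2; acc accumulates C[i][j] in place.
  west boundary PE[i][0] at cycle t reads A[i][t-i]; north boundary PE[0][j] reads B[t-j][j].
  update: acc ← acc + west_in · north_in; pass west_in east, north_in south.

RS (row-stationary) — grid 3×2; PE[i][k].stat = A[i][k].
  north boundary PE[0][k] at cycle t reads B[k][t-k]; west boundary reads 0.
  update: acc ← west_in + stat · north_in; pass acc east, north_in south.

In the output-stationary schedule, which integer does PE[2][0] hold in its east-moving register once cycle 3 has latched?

register = 5

OS (3×2). Following PE[2][0] plus its west/north inputs:
  step 0 · PE1,0: acc=0; fwd→0 fwd↓0
  step 0 · PE2,0: acc=0; fwd→0 fwd↓0
  step 1 · PE1,0: acc=45; fwd→5 fwd↓9
  step 1 · PE2,0: acc=0; fwd→0 fwd↓0
  step 2 · PE1,0: acc=50; fwd→1 fwd↓5
  step 2 · PE2,0: acc=9; fwd→1 fwd↓9
  step 3 · PE1,0: acc=50; fwd→0 fwd↓0
  step 3 · PE2,0: acc=34; fwd→5 fwd↓5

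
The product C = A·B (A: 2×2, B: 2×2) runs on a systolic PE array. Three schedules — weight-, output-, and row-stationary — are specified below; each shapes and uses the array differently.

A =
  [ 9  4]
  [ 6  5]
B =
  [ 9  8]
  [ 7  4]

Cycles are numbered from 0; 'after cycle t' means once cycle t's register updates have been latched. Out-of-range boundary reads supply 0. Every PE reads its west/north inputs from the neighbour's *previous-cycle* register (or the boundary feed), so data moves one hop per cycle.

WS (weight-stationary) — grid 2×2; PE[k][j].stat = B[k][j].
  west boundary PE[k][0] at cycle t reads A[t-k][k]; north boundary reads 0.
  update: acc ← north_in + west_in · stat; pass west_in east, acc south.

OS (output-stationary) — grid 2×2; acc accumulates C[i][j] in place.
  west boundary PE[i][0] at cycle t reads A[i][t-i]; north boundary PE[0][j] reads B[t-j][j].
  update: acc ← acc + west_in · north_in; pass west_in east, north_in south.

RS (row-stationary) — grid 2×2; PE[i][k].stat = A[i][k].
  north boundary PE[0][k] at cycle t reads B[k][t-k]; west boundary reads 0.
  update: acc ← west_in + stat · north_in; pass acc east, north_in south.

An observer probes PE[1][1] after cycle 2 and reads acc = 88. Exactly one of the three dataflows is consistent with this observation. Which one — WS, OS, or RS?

dataflow = WS

— WS: 2×2; PE[1][1] trace:
  @0  [1,1]  acc 0  |  →0  ↓0
  @1  [1,1]  acc 0  |  →0  ↓0
  @2  [1,1]  acc 88  |  →4  ↓88
— OS: 2×2; PE[1][1] trace:
  @0  [1,1]  acc 0  |  →0  ↓0
  @1  [1,1]  acc 0  |  →0  ↓0
  @2  [1,1]  acc 48  |  →6  ↓8
— RS: 2×2; PE[1][1] trace:
  @0  [1,1]  acc 0  |  →0  ↓0
  @1  [1,1]  acc 0  |  →0  ↓0
  @2  [1,1]  acc 89  |  →89  ↓7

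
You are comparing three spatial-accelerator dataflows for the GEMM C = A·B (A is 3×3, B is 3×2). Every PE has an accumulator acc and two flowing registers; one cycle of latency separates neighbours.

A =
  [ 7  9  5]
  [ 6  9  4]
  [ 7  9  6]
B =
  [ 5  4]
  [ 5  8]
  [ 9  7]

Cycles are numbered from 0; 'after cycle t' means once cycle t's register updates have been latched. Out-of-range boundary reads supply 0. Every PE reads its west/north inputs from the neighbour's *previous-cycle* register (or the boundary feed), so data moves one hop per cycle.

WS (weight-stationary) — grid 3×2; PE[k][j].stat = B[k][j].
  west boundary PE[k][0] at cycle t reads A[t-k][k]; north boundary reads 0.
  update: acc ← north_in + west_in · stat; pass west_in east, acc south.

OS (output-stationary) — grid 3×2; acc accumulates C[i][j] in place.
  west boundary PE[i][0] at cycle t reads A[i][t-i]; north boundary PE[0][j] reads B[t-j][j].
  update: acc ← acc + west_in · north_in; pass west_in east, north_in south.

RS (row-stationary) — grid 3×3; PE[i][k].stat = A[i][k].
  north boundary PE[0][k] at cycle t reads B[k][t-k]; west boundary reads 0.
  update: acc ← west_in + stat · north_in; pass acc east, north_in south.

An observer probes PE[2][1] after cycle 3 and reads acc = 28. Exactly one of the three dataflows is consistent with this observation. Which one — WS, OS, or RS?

WS [3×2] PE[2][1] across cycles:
  t=0 PE[2][1]: acc=0 h=0 v=0
  t=1 PE[2][1]: acc=0 h=0 v=0
  t=2 PE[2][1]: acc=0 h=0 v=0
  t=3 PE[2][1]: acc=135 h=5 v=135
OS [3×2] PE[2][1] across cycles:
  t=0 PE[2][1]: acc=0 h=0 v=0
  t=1 PE[2][1]: acc=0 h=0 v=0
  t=2 PE[2][1]: acc=0 h=0 v=0
  t=3 PE[2][1]: acc=28 h=7 v=4
RS [3×3] PE[2][1] across cycles:
  t=0 PE[2][1]: acc=0 h=0 v=0
  t=1 PE[2][1]: acc=0 h=0 v=0
  t=2 PE[2][1]: acc=0 h=0 v=0
  t=3 PE[2][1]: acc=80 h=80 v=5

dataflow = OS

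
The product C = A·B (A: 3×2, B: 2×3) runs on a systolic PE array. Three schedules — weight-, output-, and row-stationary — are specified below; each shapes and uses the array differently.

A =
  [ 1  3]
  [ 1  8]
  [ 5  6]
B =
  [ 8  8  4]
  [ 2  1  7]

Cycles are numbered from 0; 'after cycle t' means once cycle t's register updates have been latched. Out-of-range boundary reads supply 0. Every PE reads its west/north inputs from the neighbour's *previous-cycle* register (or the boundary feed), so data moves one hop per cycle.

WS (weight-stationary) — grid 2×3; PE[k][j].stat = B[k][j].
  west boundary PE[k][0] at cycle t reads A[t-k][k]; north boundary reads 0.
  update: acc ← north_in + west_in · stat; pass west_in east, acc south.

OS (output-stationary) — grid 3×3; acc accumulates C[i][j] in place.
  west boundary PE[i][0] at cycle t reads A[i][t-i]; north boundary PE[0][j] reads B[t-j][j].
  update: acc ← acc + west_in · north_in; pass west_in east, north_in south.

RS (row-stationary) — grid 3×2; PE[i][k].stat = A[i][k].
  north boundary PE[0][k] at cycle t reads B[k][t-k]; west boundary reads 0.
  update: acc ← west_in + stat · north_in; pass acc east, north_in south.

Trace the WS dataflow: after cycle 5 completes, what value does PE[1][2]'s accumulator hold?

PE[1][2].acc = 62

WS (2×3). Following PE[1][2] plus its west/north inputs:
  step 0 · PE0,2: acc=0; fwd→0 fwd↓0
  step 0 · PE1,1: acc=0; fwd→0 fwd↓0
  step 0 · PE1,2: acc=0; fwd→0 fwd↓0
  step 1 · PE0,2: acc=0; fwd→0 fwd↓0
  step 1 · PE1,1: acc=0; fwd→0 fwd↓0
  step 1 · PE1,2: acc=0; fwd→0 fwd↓0
  step 2 · PE0,2: acc=4; fwd→1 fwd↓4
  step 2 · PE1,1: acc=11; fwd→3 fwd↓11
  step 2 · PE1,2: acc=0; fwd→0 fwd↓0
  step 3 · PE0,2: acc=4; fwd→1 fwd↓4
  step 3 · PE1,1: acc=16; fwd→8 fwd↓16
  step 3 · PE1,2: acc=25; fwd→3 fwd↓25
  step 4 · PE0,2: acc=20; fwd→5 fwd↓20
  step 4 · PE1,1: acc=46; fwd→6 fwd↓46
  step 4 · PE1,2: acc=60; fwd→8 fwd↓60
  step 5 · PE0,2: acc=0; fwd→0 fwd↓0
  step 5 · PE1,1: acc=0; fwd→0 fwd↓0
  step 5 · PE1,2: acc=62; fwd→6 fwd↓62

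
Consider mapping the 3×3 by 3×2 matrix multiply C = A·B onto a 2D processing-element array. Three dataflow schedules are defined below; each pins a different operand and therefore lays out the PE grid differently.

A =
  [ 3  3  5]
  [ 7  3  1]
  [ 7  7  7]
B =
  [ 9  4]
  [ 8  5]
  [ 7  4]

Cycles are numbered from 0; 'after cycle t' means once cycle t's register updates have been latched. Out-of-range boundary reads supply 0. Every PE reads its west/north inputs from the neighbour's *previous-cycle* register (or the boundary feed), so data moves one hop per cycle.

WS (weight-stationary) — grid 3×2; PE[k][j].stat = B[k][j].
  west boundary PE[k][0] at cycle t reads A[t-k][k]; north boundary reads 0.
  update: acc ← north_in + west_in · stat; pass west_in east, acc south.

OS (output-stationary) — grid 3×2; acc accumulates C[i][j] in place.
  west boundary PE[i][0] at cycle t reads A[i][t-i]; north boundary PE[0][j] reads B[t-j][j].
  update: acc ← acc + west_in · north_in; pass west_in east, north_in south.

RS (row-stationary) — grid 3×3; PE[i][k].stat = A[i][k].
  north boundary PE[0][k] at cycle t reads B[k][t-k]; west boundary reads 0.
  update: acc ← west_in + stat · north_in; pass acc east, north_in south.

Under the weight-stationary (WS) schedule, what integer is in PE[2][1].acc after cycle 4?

PE[2][1].acc = 47

WS (3×2). Following PE[2][1] plus its west/north inputs:
  [0] (1,1) acc=0 (h:0 v:0)
  [0] (2,0) acc=0 (h:0 v:0)
  [0] (2,1) acc=0 (h:0 v:0)
  [1] (1,1) acc=0 (h:0 v:0)
  [1] (2,0) acc=0 (h:0 v:0)
  [1] (2,1) acc=0 (h:0 v:0)
  [2] (1,1) acc=27 (h:3 v:27)
  [2] (2,0) acc=86 (h:5 v:86)
  [2] (2,1) acc=0 (h:0 v:0)
  [3] (1,1) acc=43 (h:3 v:43)
  [3] (2,0) acc=94 (h:1 v:94)
  [3] (2,1) acc=47 (h:5 v:47)
  [4] (1,1) acc=63 (h:7 v:63)
  [4] (2,0) acc=168 (h:7 v:168)
  [4] (2,1) acc=47 (h:1 v:47)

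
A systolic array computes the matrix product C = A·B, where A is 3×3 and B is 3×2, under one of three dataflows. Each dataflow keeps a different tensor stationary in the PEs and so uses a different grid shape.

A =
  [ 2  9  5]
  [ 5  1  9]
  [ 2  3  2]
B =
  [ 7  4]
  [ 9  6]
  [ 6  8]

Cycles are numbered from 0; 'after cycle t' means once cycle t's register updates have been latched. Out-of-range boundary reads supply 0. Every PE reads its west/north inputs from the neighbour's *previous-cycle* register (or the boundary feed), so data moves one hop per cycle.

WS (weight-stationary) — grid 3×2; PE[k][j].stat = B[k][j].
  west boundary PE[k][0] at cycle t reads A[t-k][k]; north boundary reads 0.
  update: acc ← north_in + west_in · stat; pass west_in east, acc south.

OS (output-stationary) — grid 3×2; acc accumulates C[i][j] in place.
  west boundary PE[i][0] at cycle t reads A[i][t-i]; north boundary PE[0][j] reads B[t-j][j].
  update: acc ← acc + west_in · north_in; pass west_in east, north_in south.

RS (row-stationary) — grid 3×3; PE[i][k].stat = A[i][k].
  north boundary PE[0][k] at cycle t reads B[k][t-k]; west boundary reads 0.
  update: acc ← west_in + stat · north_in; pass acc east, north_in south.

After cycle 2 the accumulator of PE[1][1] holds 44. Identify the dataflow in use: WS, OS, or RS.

Under WS (3×2), PE[1][1]:
  c0 r1c1: 0 / 0 / 0
  c1 r1c1: 0 / 0 / 0
  c2 r1c1: 62 / 9 / 62
Under OS (3×2), PE[1][1]:
  c0 r1c1: 0 / 0 / 0
  c1 r1c1: 0 / 0 / 0
  c2 r1c1: 20 / 5 / 4
Under RS (3×3), PE[1][1]:
  c0 r1c1: 0 / 0 / 0
  c1 r1c1: 0 / 0 / 0
  c2 r1c1: 44 / 44 / 9

dataflow = RS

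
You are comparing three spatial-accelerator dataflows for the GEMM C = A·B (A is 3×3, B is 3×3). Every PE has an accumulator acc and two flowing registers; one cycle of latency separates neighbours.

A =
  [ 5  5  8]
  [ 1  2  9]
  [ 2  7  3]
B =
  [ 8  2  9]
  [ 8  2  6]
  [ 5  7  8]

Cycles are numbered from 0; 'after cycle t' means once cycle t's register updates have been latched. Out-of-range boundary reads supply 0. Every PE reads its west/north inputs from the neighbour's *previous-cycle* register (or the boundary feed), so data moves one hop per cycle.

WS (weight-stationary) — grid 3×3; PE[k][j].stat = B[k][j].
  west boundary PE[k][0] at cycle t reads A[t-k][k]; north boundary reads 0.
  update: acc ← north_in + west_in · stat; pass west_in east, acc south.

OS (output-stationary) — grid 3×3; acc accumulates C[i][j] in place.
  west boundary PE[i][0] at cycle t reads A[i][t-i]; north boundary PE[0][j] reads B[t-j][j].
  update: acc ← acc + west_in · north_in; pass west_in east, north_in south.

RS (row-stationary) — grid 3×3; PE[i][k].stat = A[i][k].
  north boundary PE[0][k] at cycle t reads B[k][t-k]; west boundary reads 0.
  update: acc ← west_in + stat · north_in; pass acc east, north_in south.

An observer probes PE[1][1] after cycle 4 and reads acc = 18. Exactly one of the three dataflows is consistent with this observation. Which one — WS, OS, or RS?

WS [3×3] PE[1][1] across cycles:
  step 0 · PE1,1: acc=0; fwd→0 fwd↓0
  step 1 · PE1,1: acc=0; fwd→0 fwd↓0
  step 2 · PE1,1: acc=20; fwd→5 fwd↓20
  step 3 · PE1,1: acc=6; fwd→2 fwd↓6
  step 4 · PE1,1: acc=18; fwd→7 fwd↓18
OS [3×3] PE[1][1] across cycles:
  step 0 · PE1,1: acc=0; fwd→0 fwd↓0
  step 1 · PE1,1: acc=0; fwd→0 fwd↓0
  step 2 · PE1,1: acc=2; fwd→1 fwd↓2
  step 3 · PE1,1: acc=6; fwd→2 fwd↓2
  step 4 · PE1,1: acc=69; fwd→9 fwd↓7
RS [3×3] PE[1][1] across cycles:
  step 0 · PE1,1: acc=0; fwd→0 fwd↓0
  step 1 · PE1,1: acc=0; fwd→0 fwd↓0
  step 2 · PE1,1: acc=24; fwd→24 fwd↓8
  step 3 · PE1,1: acc=6; fwd→6 fwd↓2
  step 4 · PE1,1: acc=21; fwd→21 fwd↓6

dataflow = WS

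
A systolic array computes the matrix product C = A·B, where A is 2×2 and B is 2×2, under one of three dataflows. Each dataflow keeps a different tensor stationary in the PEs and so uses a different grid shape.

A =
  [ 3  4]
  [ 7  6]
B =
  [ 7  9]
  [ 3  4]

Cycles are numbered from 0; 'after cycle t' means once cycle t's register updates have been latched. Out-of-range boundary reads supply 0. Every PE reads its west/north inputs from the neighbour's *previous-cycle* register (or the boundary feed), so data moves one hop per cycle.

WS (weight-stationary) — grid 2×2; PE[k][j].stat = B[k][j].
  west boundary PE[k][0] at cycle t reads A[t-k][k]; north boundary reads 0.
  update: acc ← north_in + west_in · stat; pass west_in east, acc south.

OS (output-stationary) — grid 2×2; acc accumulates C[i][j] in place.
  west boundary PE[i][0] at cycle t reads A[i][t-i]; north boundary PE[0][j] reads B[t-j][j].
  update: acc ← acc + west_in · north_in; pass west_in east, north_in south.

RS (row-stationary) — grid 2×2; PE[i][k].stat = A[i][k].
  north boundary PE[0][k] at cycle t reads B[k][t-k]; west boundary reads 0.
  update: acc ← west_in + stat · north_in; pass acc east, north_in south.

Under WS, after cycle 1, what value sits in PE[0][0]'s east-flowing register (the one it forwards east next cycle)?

WS 2×2: PE[0][0] cycle-by-cycle (with neighbour feeds):
  after 0 — PE[0][0] acc=21, pass-E 3, pass-S 21
  after 1 — PE[0][0] acc=49, pass-E 7, pass-S 49

register = 7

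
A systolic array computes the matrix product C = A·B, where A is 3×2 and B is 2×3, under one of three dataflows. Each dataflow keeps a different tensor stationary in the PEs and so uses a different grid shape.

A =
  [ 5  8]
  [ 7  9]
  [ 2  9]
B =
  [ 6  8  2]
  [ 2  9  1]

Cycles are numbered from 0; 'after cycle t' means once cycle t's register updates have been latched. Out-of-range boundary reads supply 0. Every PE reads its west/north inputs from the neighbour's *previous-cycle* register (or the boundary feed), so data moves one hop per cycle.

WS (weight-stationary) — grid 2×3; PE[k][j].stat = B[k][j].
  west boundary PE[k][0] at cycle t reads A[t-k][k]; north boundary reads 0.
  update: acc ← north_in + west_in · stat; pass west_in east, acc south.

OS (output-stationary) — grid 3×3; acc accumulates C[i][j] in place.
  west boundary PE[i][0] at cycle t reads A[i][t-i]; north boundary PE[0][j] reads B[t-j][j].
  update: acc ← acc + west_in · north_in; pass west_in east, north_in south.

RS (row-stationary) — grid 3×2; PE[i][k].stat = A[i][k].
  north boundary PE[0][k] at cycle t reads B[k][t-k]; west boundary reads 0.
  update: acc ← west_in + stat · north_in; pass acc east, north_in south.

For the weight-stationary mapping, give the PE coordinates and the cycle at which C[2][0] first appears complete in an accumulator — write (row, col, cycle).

Under WS, C[2][0] lands at PE[1][0]:
  step 0 · PE1,0: acc=0; fwd→0 fwd↓0
  step 1 · PE1,0: acc=46; fwd→8 fwd↓46
  step 2 · PE1,0: acc=60; fwd→9 fwd↓60
  step 3 · PE1,0: acc=30; fwd→9 fwd↓30

(row, col, cycle) = (1, 0, 3)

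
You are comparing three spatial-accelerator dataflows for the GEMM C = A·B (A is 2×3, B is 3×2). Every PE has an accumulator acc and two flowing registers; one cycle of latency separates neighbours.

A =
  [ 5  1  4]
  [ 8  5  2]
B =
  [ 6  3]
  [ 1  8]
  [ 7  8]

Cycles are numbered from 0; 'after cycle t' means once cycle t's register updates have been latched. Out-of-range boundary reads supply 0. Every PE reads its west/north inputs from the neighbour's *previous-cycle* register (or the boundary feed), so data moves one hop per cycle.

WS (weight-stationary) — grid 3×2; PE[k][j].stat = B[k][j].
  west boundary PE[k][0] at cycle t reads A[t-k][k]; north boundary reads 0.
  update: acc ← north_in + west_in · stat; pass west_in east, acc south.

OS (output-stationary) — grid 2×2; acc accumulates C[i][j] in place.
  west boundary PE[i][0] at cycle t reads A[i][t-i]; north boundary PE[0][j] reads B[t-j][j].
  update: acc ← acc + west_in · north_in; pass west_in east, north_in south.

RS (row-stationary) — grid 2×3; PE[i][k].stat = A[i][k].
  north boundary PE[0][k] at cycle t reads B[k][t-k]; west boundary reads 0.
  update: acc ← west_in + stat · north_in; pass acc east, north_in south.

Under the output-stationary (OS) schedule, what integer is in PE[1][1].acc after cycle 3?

OS 2×2: PE[1][1] cycle-by-cycle (with neighbour feeds):
  [0] (0,1) acc=0 (h:0 v:0)
  [0] (1,0) acc=0 (h:0 v:0)
  [0] (1,1) acc=0 (h:0 v:0)
  [1] (0,1) acc=15 (h:5 v:3)
  [1] (1,0) acc=48 (h:8 v:6)
  [1] (1,1) acc=0 (h:0 v:0)
  [2] (0,1) acc=23 (h:1 v:8)
  [2] (1,0) acc=53 (h:5 v:1)
  [2] (1,1) acc=24 (h:8 v:3)
  [3] (0,1) acc=55 (h:4 v:8)
  [3] (1,0) acc=67 (h:2 v:7)
  [3] (1,1) acc=64 (h:5 v:8)

PE[1][1].acc = 64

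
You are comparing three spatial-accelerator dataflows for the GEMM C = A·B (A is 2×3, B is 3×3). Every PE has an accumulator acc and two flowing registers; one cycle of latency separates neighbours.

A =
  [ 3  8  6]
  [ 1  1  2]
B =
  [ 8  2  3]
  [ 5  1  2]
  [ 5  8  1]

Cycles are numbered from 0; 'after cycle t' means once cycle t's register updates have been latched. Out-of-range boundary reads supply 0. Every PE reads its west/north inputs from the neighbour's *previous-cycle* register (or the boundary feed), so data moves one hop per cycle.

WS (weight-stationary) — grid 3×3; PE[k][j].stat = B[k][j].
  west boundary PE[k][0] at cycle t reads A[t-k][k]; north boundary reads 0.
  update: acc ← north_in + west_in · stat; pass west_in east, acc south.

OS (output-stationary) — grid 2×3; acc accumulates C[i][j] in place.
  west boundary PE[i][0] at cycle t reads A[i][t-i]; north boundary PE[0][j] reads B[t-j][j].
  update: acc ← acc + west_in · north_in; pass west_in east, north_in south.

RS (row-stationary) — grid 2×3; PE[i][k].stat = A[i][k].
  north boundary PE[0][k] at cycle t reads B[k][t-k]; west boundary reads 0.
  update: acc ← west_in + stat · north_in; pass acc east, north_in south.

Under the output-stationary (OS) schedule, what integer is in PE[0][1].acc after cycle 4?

OS (2×3). Following PE[0][1] plus its west/north inputs:
  c0 r0c0: 24 / 3 / 8
  c0 r0c1: 0 / 0 / 0
  c1 r0c0: 64 / 8 / 5
  c1 r0c1: 6 / 3 / 2
  c2 r0c0: 94 / 6 / 5
  c2 r0c1: 14 / 8 / 1
  c3 r0c0: 94 / 0 / 0
  c3 r0c1: 62 / 6 / 8
  c4 r0c0: 94 / 0 / 0
  c4 r0c1: 62 / 0 / 0

PE[0][1].acc = 62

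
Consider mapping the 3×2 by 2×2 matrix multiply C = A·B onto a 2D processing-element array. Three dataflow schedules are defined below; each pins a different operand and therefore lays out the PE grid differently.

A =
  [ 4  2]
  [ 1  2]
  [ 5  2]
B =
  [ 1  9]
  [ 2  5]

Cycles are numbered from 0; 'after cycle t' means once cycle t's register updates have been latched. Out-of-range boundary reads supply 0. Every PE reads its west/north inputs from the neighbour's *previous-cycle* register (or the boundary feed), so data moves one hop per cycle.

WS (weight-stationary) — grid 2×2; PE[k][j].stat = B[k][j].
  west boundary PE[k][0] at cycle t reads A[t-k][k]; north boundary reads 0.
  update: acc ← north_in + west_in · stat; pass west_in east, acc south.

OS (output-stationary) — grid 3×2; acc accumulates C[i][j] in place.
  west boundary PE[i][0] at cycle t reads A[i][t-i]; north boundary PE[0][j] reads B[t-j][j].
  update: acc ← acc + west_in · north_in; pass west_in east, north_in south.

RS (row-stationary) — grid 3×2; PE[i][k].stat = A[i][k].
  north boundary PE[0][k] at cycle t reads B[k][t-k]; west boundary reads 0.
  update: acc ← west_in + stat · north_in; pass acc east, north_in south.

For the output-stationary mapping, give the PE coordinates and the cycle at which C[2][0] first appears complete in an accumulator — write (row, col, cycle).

OS: C[2][0] accumulates in PE[2][0]:
  c0 r2c0: 0 / 0 / 0
  c1 r2c0: 0 / 0 / 0
  c2 r2c0: 5 / 5 / 1
  c3 r2c0: 9 / 2 / 2

(row, col, cycle) = (2, 0, 3)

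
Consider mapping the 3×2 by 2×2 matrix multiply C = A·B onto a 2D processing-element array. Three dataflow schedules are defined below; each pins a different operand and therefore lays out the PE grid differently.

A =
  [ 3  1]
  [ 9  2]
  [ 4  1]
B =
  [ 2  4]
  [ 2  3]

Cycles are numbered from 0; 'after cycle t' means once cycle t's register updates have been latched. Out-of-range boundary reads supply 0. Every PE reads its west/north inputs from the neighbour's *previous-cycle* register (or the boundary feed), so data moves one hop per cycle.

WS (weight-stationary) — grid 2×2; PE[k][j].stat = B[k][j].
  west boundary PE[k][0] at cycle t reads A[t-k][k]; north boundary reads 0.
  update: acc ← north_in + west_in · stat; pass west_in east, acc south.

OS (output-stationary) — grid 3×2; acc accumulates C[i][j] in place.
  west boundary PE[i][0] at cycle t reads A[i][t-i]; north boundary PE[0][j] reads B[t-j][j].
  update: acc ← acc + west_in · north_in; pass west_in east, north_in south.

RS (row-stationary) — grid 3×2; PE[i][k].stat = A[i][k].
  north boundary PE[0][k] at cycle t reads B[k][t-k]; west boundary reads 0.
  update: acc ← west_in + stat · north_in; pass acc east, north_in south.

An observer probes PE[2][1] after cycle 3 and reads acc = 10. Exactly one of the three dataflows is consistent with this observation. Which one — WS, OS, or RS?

WS: PE[2][1] is outside its 2×2 grid.
Under OS (3×2), PE[2][1]:
  c0 r2c1: 0 / 0 / 0
  c1 r2c1: 0 / 0 / 0
  c2 r2c1: 0 / 0 / 0
  c3 r2c1: 16 / 4 / 4
Under RS (3×2), PE[2][1]:
  c0 r2c1: 0 / 0 / 0
  c1 r2c1: 0 / 0 / 0
  c2 r2c1: 0 / 0 / 0
  c3 r2c1: 10 / 10 / 2

dataflow = RS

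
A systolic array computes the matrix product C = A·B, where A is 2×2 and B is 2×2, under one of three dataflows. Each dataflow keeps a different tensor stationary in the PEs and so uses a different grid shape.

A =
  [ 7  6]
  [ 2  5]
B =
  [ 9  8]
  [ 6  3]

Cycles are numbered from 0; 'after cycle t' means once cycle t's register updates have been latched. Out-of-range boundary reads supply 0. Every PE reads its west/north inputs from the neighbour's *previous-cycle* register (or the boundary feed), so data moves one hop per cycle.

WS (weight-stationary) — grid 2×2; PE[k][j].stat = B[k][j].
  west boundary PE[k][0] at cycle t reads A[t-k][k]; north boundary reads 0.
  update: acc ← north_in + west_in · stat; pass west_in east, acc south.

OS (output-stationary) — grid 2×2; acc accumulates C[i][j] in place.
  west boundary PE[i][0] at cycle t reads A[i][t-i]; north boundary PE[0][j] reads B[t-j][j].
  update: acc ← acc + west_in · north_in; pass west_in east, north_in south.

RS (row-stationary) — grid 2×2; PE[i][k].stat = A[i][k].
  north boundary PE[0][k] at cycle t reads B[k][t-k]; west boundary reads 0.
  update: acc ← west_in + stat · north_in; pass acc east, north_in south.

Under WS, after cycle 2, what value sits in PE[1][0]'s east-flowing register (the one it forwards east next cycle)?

register = 5

WS on a 2×2 grid — tracing PE[1][0] and its feeders:
  @0  [0,0]  acc 63  |  →7  ↓63
  @0  [1,0]  acc 0  |  →0  ↓0
  @1  [0,0]  acc 18  |  →2  ↓18
  @1  [1,0]  acc 99  |  →6  ↓99
  @2  [0,0]  acc 0  |  →0  ↓0
  @2  [1,0]  acc 48  |  →5  ↓48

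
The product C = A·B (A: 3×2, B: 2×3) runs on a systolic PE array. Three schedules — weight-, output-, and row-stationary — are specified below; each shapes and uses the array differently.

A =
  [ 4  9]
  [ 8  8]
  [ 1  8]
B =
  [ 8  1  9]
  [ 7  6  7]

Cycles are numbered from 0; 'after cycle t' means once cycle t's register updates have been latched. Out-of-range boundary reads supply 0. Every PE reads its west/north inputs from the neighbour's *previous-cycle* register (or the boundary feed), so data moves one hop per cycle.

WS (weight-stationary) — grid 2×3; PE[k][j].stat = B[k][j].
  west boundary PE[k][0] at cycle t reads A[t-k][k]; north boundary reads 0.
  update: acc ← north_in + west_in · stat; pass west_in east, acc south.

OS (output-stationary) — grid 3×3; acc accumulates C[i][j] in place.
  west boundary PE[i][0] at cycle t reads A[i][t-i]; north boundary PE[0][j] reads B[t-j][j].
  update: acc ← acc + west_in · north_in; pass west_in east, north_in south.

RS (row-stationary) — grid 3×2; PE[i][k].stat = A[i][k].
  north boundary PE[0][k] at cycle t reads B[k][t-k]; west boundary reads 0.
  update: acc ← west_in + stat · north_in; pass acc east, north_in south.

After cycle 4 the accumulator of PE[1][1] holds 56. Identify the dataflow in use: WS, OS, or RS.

dataflow = OS

WS [2×3] PE[1][1] across cycles:
  t=0 PE[1][1]: acc=0 h=0 v=0
  t=1 PE[1][1]: acc=0 h=0 v=0
  t=2 PE[1][1]: acc=58 h=9 v=58
  t=3 PE[1][1]: acc=56 h=8 v=56
  t=4 PE[1][1]: acc=49 h=8 v=49
OS [3×3] PE[1][1] across cycles:
  t=0 PE[1][1]: acc=0 h=0 v=0
  t=1 PE[1][1]: acc=0 h=0 v=0
  t=2 PE[1][1]: acc=8 h=8 v=1
  t=3 PE[1][1]: acc=56 h=8 v=6
  t=4 PE[1][1]: acc=56 h=0 v=0
RS [3×2] PE[1][1] across cycles:
  t=0 PE[1][1]: acc=0 h=0 v=0
  t=1 PE[1][1]: acc=0 h=0 v=0
  t=2 PE[1][1]: acc=120 h=120 v=7
  t=3 PE[1][1]: acc=56 h=56 v=6
  t=4 PE[1][1]: acc=128 h=128 v=7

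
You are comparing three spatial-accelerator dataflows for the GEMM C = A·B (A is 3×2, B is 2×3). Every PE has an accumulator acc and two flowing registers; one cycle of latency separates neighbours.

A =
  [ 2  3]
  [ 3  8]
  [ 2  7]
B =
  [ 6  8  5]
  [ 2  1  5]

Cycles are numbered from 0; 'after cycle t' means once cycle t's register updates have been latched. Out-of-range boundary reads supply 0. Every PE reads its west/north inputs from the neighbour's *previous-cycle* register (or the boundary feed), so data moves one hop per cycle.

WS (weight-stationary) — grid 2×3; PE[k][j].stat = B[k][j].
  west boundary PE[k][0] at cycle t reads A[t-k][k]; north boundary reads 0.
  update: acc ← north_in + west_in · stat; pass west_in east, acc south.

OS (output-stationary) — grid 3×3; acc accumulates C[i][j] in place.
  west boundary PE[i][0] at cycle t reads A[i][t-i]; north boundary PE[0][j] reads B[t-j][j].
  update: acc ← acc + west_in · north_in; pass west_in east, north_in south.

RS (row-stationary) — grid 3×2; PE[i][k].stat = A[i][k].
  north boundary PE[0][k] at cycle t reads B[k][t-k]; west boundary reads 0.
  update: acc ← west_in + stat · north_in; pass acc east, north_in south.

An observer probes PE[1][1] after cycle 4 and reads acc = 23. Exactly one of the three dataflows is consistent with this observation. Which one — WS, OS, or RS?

WS [2×3] PE[1][1] across cycles:
  after 0 — PE[1][1] acc=0, pass-E 0, pass-S 0
  after 1 — PE[1][1] acc=0, pass-E 0, pass-S 0
  after 2 — PE[1][1] acc=19, pass-E 3, pass-S 19
  after 3 — PE[1][1] acc=32, pass-E 8, pass-S 32
  after 4 — PE[1][1] acc=23, pass-E 7, pass-S 23
OS [3×3] PE[1][1] across cycles:
  after 0 — PE[1][1] acc=0, pass-E 0, pass-S 0
  after 1 — PE[1][1] acc=0, pass-E 0, pass-S 0
  after 2 — PE[1][1] acc=24, pass-E 3, pass-S 8
  after 3 — PE[1][1] acc=32, pass-E 8, pass-S 1
  after 4 — PE[1][1] acc=32, pass-E 0, pass-S 0
RS [3×2] PE[1][1] across cycles:
  after 0 — PE[1][1] acc=0, pass-E 0, pass-S 0
  after 1 — PE[1][1] acc=0, pass-E 0, pass-S 0
  after 2 — PE[1][1] acc=34, pass-E 34, pass-S 2
  after 3 — PE[1][1] acc=32, pass-E 32, pass-S 1
  after 4 — PE[1][1] acc=55, pass-E 55, pass-S 5

dataflow = WS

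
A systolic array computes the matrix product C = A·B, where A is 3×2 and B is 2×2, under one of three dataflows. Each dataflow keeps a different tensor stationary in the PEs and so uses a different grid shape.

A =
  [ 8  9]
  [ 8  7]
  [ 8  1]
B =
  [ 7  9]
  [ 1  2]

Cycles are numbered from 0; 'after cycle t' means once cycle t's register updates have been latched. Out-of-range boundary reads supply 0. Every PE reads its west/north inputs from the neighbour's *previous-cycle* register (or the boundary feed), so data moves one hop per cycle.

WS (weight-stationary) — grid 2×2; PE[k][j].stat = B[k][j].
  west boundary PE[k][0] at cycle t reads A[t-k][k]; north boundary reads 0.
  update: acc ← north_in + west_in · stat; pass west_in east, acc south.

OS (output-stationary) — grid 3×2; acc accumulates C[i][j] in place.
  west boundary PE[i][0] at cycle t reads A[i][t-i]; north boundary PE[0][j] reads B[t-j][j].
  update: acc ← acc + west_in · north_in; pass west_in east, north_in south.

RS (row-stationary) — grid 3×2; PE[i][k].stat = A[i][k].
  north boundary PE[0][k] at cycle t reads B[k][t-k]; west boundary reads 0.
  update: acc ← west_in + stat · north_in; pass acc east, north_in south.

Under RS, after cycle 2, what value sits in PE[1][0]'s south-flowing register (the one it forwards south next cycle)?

register = 9

RS 3×2: PE[1][0] cycle-by-cycle (with neighbour feeds):
  t=0 PE[0][0]: acc=56 h=56 v=7
  t=0 PE[1][0]: acc=0 h=0 v=0
  t=1 PE[0][0]: acc=72 h=72 v=9
  t=1 PE[1][0]: acc=56 h=56 v=7
  t=2 PE[0][0]: acc=0 h=0 v=0
  t=2 PE[1][0]: acc=72 h=72 v=9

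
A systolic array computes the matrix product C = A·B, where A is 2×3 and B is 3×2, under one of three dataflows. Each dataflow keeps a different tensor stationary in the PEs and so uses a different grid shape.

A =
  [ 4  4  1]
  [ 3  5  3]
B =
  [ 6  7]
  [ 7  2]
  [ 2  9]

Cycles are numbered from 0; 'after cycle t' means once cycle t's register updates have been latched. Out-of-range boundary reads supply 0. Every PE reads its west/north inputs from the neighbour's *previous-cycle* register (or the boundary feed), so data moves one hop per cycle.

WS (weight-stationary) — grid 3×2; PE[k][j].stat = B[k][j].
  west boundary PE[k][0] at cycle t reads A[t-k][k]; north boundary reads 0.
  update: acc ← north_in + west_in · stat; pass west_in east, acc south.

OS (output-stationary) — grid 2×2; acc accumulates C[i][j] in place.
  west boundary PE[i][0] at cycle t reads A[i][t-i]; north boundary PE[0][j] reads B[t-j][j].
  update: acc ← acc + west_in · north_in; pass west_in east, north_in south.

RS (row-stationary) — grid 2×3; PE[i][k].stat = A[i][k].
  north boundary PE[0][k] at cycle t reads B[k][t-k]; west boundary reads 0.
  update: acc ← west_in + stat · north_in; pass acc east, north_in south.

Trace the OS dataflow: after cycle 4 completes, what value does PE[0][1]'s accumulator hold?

Tracing OS — 2×2 array, target PE[0][1]:
  cycle 0: PE[0][0] → acc 24, east 4, south 6
  cycle 0: PE[0][1] → acc 0, east 0, south 0
  cycle 1: PE[0][0] → acc 52, east 4, south 7
  cycle 1: PE[0][1] → acc 28, east 4, south 7
  cycle 2: PE[0][0] → acc 54, east 1, south 2
  cycle 2: PE[0][1] → acc 36, east 4, south 2
  cycle 3: PE[0][0] → acc 54, east 0, south 0
  cycle 3: PE[0][1] → acc 45, east 1, south 9
  cycle 4: PE[0][0] → acc 54, east 0, south 0
  cycle 4: PE[0][1] → acc 45, east 0, south 0

PE[0][1].acc = 45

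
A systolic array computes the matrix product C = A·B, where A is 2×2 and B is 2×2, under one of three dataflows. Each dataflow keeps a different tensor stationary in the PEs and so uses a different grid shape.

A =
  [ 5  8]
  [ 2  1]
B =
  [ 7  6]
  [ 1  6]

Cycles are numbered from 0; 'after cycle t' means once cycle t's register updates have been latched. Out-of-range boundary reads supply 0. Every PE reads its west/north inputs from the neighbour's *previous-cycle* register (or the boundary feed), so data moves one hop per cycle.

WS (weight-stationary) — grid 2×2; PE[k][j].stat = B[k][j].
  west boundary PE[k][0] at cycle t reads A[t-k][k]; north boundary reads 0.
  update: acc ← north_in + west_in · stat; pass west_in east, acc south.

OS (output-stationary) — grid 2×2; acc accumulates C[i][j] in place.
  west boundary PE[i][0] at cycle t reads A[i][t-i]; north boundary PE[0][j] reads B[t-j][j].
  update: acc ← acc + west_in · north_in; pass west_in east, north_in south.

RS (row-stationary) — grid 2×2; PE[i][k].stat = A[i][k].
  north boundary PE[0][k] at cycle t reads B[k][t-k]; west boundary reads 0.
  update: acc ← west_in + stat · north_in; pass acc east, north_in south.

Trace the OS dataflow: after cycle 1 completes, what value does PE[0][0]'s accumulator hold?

OS on a 2×2 grid — tracing PE[0][0] and its feeders:
  [0] (0,0) acc=35 (h:5 v:7)
  [1] (0,0) acc=43 (h:8 v:1)

PE[0][0].acc = 43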